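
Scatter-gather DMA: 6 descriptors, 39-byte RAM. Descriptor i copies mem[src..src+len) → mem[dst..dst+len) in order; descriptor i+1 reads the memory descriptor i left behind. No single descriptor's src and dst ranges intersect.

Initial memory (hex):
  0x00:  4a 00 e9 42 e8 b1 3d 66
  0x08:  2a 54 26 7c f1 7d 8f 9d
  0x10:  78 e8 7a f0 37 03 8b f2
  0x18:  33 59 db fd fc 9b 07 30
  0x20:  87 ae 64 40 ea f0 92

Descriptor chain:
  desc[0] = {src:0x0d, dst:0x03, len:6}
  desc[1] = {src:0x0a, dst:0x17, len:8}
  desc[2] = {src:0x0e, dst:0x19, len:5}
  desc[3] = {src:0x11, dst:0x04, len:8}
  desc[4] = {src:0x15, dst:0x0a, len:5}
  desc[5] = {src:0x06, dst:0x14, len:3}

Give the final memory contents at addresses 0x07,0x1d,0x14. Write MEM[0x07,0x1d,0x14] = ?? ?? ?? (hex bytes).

#0 dst[0x03+6] := {0x7d,0x8f,0x9d,0x78,0xe8,0x7a}
#1 dst[0x17+8] := {0x26,0x7c,0xf1,0x7d,0x8f,0x9d,0x78,0xe8}
#2 dst[0x19+5] := {0x8f,0x9d,0x78,0xe8,0x7a}
#3 dst[0x04+8] := {0xe8,0x7a,0xf0,0x37,0x03,0x8b,0x26,0x7c}
#4 dst[0x0a+5] := {0x03,0x8b,0x26,0x7c,0x8f}
#5 dst[0x14+3] := {0xf0,0x37,0x03}
query mem[0x07]=0x37, mem[0x1d]=0x7a, mem[0x14]=0xf0

MEM[0x07,0x1d,0x14] = 37 7a f0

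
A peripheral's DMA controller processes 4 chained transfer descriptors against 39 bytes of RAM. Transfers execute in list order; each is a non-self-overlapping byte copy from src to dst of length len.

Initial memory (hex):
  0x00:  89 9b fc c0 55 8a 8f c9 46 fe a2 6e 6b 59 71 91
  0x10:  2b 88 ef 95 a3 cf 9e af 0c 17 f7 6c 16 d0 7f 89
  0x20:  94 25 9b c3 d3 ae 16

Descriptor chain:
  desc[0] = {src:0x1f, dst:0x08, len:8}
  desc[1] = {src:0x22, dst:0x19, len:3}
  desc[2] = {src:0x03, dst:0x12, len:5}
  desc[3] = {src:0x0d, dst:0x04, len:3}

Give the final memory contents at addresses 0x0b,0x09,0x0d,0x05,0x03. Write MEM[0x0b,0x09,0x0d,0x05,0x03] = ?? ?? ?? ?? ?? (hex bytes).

#0 dst[0x08+8] := {0x89,0x94,0x25,0x9b,0xc3,0xd3,0xae,0x16}
#1 dst[0x19+3] := {0x9b,0xc3,0xd3}
#2 dst[0x12+5] := {0xc0,0x55,0x8a,0x8f,0xc9}
#3 dst[0x04+3] := {0xd3,0xae,0x16}
query mem[0x0b]=0x9b, mem[0x09]=0x94, mem[0x0d]=0xd3, mem[0x05]=0xae, mem[0x03]=0xc0

MEM[0x0b,0x09,0x0d,0x05,0x03] = 9b 94 d3 ae c0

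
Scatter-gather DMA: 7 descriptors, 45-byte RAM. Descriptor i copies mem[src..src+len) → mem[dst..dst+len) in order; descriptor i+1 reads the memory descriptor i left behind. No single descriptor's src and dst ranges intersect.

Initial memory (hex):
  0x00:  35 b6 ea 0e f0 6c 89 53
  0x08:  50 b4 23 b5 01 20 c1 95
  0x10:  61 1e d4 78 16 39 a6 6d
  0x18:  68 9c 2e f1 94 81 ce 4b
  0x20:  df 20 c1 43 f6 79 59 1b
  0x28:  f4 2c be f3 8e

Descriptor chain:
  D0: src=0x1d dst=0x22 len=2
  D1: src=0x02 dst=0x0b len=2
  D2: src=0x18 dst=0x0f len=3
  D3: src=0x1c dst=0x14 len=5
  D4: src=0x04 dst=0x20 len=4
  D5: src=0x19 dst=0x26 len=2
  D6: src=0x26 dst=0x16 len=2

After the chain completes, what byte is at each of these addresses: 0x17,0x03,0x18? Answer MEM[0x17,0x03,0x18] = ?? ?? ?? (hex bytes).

MEM[0x17,0x03,0x18] = 2e 0e df

  after D0: wrote 2B at 0x22 = 81ce
  after D1: wrote 2B at 0x0b = ea0e
  after D2: wrote 3B at 0x0f = 689c2e
  after D3: wrote 5B at 0x14 = 9481ce4bdf
  after D4: wrote 4B at 0x20 = f06c8953
  after D5: wrote 2B at 0x26 = 9c2e
  after D6: wrote 2B at 0x16 = 9c2e
query mem[0x17]=0x2e, mem[0x03]=0x0e, mem[0x18]=0xdf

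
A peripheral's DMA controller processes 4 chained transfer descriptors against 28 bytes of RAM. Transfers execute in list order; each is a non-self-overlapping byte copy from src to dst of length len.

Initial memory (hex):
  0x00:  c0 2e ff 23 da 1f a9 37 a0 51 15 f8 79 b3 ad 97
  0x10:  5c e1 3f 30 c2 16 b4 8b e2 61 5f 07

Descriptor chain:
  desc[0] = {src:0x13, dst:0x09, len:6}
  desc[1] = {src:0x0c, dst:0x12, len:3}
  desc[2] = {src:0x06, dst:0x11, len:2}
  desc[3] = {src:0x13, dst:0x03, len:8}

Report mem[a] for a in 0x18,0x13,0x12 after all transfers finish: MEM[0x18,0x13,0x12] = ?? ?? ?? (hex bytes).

#0 dst[0x09+6] := {0x30,0xc2,0x16,0xb4,0x8b,0xe2}
#1 dst[0x12+3] := {0xb4,0x8b,0xe2}
#2 dst[0x11+2] := {0xa9,0x37}
#3 dst[0x03+8] := {0x8b,0xe2,0x16,0xb4,0x8b,0xe2,0x61,0x5f}
query mem[0x18]=0xe2, mem[0x13]=0x8b, mem[0x12]=0x37

MEM[0x18,0x13,0x12] = e2 8b 37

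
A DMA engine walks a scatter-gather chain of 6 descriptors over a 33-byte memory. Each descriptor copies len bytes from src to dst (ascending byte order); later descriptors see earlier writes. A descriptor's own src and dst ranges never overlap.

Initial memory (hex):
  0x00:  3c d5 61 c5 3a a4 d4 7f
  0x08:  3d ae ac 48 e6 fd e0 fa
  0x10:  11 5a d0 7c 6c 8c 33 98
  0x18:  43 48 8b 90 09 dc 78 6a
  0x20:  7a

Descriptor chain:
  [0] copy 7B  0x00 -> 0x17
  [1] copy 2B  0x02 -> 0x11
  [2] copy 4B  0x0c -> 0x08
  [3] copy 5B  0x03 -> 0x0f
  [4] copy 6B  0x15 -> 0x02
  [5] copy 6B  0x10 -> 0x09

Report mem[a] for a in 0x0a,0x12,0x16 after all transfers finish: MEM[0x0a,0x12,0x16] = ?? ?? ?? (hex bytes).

#0 dst[0x17+7] := {0x3c,0xd5,0x61,0xc5,0x3a,0xa4,0xd4}
#1 dst[0x11+2] := {0x61,0xc5}
#2 dst[0x08+4] := {0xe6,0xfd,0xe0,0xfa}
#3 dst[0x0f+5] := {0xc5,0x3a,0xa4,0xd4,0x7f}
#4 dst[0x02+6] := {0x8c,0x33,0x3c,0xd5,0x61,0xc5}
#5 dst[0x09+6] := {0x3a,0xa4,0xd4,0x7f,0x6c,0x8c}
query mem[0x0a]=0xa4, mem[0x12]=0xd4, mem[0x16]=0x33

MEM[0x0a,0x12,0x16] = a4 d4 33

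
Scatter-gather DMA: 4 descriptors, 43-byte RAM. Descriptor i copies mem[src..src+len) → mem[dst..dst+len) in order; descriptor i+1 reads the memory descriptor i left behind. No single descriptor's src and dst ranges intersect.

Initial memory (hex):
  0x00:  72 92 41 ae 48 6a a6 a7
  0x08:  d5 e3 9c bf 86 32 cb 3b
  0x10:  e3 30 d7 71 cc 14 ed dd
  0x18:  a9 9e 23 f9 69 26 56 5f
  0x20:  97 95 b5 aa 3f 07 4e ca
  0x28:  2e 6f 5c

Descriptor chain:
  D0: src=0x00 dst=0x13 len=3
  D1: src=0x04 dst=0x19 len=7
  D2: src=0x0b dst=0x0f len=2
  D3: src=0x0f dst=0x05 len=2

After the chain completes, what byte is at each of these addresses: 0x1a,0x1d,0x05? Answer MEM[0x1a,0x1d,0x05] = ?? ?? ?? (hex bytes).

#0 dst[0x13+3] := {0x72,0x92,0x41}
#1 dst[0x19+7] := {0x48,0x6a,0xa6,0xa7,0xd5,0xe3,0x9c}
#2 dst[0x0f+2] := {0xbf,0x86}
#3 dst[0x05+2] := {0xbf,0x86}
query mem[0x1a]=0x6a, mem[0x1d]=0xd5, mem[0x05]=0xbf

MEM[0x1a,0x1d,0x05] = 6a d5 bf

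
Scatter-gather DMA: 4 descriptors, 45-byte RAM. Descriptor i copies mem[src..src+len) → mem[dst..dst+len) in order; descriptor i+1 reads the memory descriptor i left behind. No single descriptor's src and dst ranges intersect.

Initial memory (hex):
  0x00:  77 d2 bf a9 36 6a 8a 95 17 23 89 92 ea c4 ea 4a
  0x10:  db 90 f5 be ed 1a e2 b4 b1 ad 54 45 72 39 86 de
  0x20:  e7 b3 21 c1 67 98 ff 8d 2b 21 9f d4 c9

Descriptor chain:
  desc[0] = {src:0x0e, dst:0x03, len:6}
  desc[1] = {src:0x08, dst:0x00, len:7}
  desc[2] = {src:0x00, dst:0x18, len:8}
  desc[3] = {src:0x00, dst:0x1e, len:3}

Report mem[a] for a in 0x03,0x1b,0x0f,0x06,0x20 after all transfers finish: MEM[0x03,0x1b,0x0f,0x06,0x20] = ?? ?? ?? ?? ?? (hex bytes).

MEM[0x03,0x1b,0x0f,0x06,0x20] = 92 92 4a ea 89

  after D0: wrote 6B at 0x03 = ea4adb90f5be
  after D1: wrote 7B at 0x00 = be238992eac4ea
  after D2: wrote 8B at 0x18 = be238992eac4eaf5
  after D3: wrote 3B at 0x1e = be2389
query mem[0x03]=0x92, mem[0x1b]=0x92, mem[0x0f]=0x4a, mem[0x06]=0xea, mem[0x20]=0x89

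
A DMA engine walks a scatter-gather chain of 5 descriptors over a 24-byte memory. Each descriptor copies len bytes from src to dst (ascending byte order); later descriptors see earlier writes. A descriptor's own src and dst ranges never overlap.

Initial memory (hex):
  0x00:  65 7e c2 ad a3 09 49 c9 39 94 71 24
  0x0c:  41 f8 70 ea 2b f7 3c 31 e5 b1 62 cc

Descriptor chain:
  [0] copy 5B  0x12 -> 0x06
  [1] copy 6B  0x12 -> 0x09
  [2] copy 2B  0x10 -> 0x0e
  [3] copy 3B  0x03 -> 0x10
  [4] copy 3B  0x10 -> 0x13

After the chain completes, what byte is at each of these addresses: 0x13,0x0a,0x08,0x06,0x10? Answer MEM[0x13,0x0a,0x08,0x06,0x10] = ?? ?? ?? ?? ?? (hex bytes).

MEM[0x13,0x0a,0x08,0x06,0x10] = ad 31 e5 3c ad

#0 dst[0x06+5] := {0x3c,0x31,0xe5,0xb1,0x62}
#1 dst[0x09+6] := {0x3c,0x31,0xe5,0xb1,0x62,0xcc}
#2 dst[0x0e+2] := {0x2b,0xf7}
#3 dst[0x10+3] := {0xad,0xa3,0x09}
#4 dst[0x13+3] := {0xad,0xa3,0x09}
query mem[0x13]=0xad, mem[0x0a]=0x31, mem[0x08]=0xe5, mem[0x06]=0x3c, mem[0x10]=0xad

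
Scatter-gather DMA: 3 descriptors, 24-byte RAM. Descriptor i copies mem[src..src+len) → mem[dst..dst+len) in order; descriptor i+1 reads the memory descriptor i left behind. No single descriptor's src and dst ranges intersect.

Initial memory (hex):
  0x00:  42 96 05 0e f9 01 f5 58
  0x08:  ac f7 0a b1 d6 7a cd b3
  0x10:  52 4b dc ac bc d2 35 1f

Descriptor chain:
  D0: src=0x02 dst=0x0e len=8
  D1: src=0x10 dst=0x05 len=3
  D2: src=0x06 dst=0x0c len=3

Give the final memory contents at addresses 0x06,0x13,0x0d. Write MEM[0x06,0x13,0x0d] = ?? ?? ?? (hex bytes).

MEM[0x06,0x13,0x0d] = 01 58 f5

  after D0: wrote 8B at 0x0e = 050ef901f558acf7
  after D1: wrote 3B at 0x05 = f901f5
  after D2: wrote 3B at 0x0c = 01f5ac
query mem[0x06]=0x01, mem[0x13]=0x58, mem[0x0d]=0xf5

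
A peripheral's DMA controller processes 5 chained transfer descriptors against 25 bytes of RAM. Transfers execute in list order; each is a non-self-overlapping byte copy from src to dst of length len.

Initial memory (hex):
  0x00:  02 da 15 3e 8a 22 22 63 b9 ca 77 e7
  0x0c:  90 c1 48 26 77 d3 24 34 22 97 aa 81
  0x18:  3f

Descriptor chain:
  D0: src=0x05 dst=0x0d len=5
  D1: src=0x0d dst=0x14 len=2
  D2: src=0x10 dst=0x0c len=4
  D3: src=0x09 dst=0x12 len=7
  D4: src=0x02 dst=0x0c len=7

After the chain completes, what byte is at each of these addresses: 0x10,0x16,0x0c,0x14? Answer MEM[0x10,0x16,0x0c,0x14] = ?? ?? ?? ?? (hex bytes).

#0 dst[0x0d+5] := {0x22,0x22,0x63,0xb9,0xca}
#1 dst[0x14+2] := {0x22,0x22}
#2 dst[0x0c+4] := {0xb9,0xca,0x24,0x34}
#3 dst[0x12+7] := {0xca,0x77,0xe7,0xb9,0xca,0x24,0x34}
#4 dst[0x0c+7] := {0x15,0x3e,0x8a,0x22,0x22,0x63,0xb9}
query mem[0x10]=0x22, mem[0x16]=0xca, mem[0x0c]=0x15, mem[0x14]=0xe7

MEM[0x10,0x16,0x0c,0x14] = 22 ca 15 e7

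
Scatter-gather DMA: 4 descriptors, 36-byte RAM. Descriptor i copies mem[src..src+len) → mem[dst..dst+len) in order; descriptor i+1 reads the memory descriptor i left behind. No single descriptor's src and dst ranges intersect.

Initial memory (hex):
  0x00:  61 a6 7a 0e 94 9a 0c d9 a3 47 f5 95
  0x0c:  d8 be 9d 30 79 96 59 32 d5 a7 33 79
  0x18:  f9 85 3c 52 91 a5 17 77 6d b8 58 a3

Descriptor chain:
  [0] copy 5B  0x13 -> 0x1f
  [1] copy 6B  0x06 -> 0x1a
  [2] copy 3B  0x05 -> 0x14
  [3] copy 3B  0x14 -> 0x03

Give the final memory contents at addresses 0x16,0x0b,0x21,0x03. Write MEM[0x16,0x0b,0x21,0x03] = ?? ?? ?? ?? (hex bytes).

MEM[0x16,0x0b,0x21,0x03] = d9 95 a7 9a

  after D0: wrote 5B at 0x1f = 32d5a73379
  after D1: wrote 6B at 0x1a = 0cd9a347f595
  after D2: wrote 3B at 0x14 = 9a0cd9
  after D3: wrote 3B at 0x03 = 9a0cd9
query mem[0x16]=0xd9, mem[0x0b]=0x95, mem[0x21]=0xa7, mem[0x03]=0x9a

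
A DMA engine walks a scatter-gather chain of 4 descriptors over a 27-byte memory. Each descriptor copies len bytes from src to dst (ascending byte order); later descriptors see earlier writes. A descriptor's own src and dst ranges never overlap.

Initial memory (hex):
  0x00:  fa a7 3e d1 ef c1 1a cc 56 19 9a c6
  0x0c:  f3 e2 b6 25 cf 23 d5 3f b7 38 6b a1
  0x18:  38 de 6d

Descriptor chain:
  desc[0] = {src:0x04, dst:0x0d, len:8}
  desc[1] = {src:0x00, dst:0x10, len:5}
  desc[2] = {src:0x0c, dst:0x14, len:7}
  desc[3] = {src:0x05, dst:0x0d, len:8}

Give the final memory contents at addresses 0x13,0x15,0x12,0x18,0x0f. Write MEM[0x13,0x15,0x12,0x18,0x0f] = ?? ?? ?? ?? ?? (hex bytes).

MEM[0x13,0x15,0x12,0x18,0x0f] = c6 ef 9a fa cc

#0 dst[0x0d+8] := {0xef,0xc1,0x1a,0xcc,0x56,0x19,0x9a,0xc6}
#1 dst[0x10+5] := {0xfa,0xa7,0x3e,0xd1,0xef}
#2 dst[0x14+7] := {0xf3,0xef,0xc1,0x1a,0xfa,0xa7,0x3e}
#3 dst[0x0d+8] := {0xc1,0x1a,0xcc,0x56,0x19,0x9a,0xc6,0xf3}
query mem[0x13]=0xc6, mem[0x15]=0xef, mem[0x12]=0x9a, mem[0x18]=0xfa, mem[0x0f]=0xcc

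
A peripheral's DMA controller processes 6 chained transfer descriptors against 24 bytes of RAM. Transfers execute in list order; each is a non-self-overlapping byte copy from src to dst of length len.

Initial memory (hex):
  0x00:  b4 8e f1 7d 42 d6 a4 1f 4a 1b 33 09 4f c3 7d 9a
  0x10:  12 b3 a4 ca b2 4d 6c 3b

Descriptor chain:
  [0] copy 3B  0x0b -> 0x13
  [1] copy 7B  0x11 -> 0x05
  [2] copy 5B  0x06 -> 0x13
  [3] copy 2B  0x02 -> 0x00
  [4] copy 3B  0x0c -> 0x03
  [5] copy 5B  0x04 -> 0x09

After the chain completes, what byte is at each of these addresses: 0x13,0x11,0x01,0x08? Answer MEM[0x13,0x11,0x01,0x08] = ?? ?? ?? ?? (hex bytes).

[0] 0x0b->0x13 len=3 : 09 4f c3
[1] 0x11->0x05 len=7 : b3 a4 09 4f c3 6c 3b
[2] 0x06->0x13 len=5 : a4 09 4f c3 6c
[3] 0x02->0x00 len=2 : f1 7d
[4] 0x0c->0x03 len=3 : 4f c3 7d
[5] 0x04->0x09 len=5 : c3 7d a4 09 4f
query mem[0x13]=0xa4, mem[0x11]=0xb3, mem[0x01]=0x7d, mem[0x08]=0x4f

MEM[0x13,0x11,0x01,0x08] = a4 b3 7d 4f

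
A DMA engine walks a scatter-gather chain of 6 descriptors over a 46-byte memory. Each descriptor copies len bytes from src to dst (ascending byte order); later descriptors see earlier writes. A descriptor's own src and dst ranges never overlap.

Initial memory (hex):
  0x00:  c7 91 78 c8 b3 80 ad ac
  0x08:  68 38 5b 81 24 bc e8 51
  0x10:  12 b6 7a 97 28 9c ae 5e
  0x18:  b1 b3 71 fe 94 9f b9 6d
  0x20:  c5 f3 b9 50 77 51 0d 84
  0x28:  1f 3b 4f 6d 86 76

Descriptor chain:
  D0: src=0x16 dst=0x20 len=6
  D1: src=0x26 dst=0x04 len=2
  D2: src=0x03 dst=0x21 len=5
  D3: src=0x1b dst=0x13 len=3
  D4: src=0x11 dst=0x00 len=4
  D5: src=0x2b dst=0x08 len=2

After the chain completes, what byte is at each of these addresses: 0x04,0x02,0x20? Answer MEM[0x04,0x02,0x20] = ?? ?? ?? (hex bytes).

[0] 0x16->0x20 len=6 : ae 5e b1 b3 71 fe
[1] 0x26->0x04 len=2 : 0d 84
[2] 0x03->0x21 len=5 : c8 0d 84 ad ac
[3] 0x1b->0x13 len=3 : fe 94 9f
[4] 0x11->0x00 len=4 : b6 7a fe 94
[5] 0x2b->0x08 len=2 : 6d 86
query mem[0x04]=0x0d, mem[0x02]=0xfe, mem[0x20]=0xae

MEM[0x04,0x02,0x20] = 0d fe ae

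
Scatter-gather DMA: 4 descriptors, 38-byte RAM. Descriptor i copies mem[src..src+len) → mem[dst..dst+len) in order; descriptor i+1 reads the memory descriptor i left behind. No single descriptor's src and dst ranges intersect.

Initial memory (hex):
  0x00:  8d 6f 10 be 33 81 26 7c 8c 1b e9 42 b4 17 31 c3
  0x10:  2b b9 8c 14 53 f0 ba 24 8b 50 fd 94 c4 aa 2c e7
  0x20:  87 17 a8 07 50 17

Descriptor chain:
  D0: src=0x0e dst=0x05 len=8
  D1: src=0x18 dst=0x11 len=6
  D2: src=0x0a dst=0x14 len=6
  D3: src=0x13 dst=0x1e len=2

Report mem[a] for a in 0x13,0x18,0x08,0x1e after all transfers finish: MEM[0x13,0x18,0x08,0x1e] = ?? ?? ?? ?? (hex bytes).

MEM[0x13,0x18,0x08,0x1e] = fd 31 b9 fd

  after D0: wrote 8B at 0x05 = 31c32bb98c1453f0
  after D1: wrote 6B at 0x11 = 8b50fd94c4aa
  after D2: wrote 6B at 0x14 = 1453f01731c3
  after D3: wrote 2B at 0x1e = fd14
query mem[0x13]=0xfd, mem[0x18]=0x31, mem[0x08]=0xb9, mem[0x1e]=0xfd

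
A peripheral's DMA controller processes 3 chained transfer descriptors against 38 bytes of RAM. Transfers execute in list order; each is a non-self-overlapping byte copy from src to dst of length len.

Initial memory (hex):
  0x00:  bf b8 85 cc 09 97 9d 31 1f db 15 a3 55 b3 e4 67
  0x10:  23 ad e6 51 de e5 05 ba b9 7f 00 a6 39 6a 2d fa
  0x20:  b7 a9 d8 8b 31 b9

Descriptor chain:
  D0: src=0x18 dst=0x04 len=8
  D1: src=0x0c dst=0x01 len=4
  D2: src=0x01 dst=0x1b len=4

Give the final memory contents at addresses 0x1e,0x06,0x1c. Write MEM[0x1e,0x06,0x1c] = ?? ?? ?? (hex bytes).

  after D0: wrote 8B at 0x04 = b97f00a6396a2dfa
  after D1: wrote 4B at 0x01 = 55b3e467
  after D2: wrote 4B at 0x1b = 55b3e467
query mem[0x1e]=0x67, mem[0x06]=0x00, mem[0x1c]=0xb3

MEM[0x1e,0x06,0x1c] = 67 00 b3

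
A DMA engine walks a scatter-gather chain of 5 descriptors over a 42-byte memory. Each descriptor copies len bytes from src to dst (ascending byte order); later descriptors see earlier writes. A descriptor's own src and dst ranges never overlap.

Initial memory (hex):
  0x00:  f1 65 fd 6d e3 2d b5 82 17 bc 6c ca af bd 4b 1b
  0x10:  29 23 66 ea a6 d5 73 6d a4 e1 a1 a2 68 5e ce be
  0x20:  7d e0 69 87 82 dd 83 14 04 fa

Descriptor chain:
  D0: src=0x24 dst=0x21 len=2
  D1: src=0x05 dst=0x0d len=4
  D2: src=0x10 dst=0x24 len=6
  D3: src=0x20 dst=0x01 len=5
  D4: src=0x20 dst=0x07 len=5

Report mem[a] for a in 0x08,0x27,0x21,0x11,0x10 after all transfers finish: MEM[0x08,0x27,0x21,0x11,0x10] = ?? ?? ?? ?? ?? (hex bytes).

MEM[0x08,0x27,0x21,0x11,0x10] = 82 ea 82 23 17

#0 dst[0x21+2] := {0x82,0xdd}
#1 dst[0x0d+4] := {0x2d,0xb5,0x82,0x17}
#2 dst[0x24+6] := {0x17,0x23,0x66,0xea,0xa6,0xd5}
#3 dst[0x01+5] := {0x7d,0x82,0xdd,0x87,0x17}
#4 dst[0x07+5] := {0x7d,0x82,0xdd,0x87,0x17}
query mem[0x08]=0x82, mem[0x27]=0xea, mem[0x21]=0x82, mem[0x11]=0x23, mem[0x10]=0x17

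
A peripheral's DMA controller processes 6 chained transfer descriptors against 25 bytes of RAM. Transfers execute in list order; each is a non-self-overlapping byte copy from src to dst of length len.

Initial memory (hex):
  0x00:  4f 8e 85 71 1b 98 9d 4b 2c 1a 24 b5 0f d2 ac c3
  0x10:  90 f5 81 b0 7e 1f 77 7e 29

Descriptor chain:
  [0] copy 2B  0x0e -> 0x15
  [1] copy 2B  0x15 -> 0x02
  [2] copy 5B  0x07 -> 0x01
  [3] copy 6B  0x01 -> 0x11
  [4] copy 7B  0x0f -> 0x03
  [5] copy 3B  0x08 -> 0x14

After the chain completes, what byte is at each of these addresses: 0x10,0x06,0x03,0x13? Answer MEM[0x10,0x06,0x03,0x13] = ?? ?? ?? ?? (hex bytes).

MEM[0x10,0x06,0x03,0x13] = 90 2c c3 1a

  after D0: wrote 2B at 0x15 = acc3
  after D1: wrote 2B at 0x02 = acc3
  after D2: wrote 5B at 0x01 = 4b2c1a24b5
  after D3: wrote 6B at 0x11 = 4b2c1a24b59d
  after D4: wrote 7B at 0x03 = c3904b2c1a24b5
  after D5: wrote 3B at 0x14 = 24b524
query mem[0x10]=0x90, mem[0x06]=0x2c, mem[0x03]=0xc3, mem[0x13]=0x1a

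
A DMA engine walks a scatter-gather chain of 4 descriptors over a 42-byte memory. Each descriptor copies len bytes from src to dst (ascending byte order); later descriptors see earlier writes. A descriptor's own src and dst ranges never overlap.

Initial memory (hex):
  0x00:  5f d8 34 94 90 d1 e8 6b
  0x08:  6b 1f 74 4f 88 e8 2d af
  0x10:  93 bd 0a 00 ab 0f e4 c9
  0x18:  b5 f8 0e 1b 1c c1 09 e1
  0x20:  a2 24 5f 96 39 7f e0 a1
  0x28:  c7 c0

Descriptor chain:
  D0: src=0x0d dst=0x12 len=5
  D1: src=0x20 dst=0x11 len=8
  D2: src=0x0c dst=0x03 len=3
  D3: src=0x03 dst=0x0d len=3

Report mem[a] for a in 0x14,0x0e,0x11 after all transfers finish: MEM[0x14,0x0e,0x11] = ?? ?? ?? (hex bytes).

MEM[0x14,0x0e,0x11] = 96 e8 a2

  after D0: wrote 5B at 0x12 = e82daf93bd
  after D1: wrote 8B at 0x11 = a2245f96397fe0a1
  after D2: wrote 3B at 0x03 = 88e82d
  after D3: wrote 3B at 0x0d = 88e82d
query mem[0x14]=0x96, mem[0x0e]=0xe8, mem[0x11]=0xa2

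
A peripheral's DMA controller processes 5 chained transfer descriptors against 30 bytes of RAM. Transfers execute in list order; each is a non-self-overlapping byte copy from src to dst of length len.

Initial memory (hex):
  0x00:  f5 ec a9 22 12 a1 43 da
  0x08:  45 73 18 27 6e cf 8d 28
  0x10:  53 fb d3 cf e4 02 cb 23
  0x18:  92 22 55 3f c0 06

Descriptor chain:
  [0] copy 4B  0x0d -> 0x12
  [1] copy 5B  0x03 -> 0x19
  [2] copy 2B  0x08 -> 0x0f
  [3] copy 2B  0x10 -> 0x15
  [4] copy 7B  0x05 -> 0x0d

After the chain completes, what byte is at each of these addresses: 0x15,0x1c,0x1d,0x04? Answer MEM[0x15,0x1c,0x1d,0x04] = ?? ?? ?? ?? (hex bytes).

D0: mem[0x12..0x15] <- [cf 8d 28 53]
D1: mem[0x19..0x1d] <- [22 12 a1 43 da]
D2: mem[0x0f..0x10] <- [45 73]
D3: mem[0x15..0x16] <- [73 fb]
D4: mem[0x0d..0x13] <- [a1 43 da 45 73 18 27]
query mem[0x15]=0x73, mem[0x1c]=0x43, mem[0x1d]=0xda, mem[0x04]=0x12

MEM[0x15,0x1c,0x1d,0x04] = 73 43 da 12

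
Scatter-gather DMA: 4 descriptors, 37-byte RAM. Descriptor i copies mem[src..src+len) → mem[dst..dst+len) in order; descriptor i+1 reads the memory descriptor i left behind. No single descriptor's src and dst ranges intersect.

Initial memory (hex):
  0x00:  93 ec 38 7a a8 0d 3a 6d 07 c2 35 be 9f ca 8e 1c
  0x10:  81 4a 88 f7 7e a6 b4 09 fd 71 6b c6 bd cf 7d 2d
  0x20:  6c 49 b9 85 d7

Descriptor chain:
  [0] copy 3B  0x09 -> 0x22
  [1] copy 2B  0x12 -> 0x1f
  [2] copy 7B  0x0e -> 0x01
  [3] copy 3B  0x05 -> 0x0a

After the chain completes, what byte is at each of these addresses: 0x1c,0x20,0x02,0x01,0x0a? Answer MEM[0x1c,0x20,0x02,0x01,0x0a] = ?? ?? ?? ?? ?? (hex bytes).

[0] 0x09->0x22 len=3 : c2 35 be
[1] 0x12->0x1f len=2 : 88 f7
[2] 0x0e->0x01 len=7 : 8e 1c 81 4a 88 f7 7e
[3] 0x05->0x0a len=3 : 88 f7 7e
query mem[0x1c]=0xbd, mem[0x20]=0xf7, mem[0x02]=0x1c, mem[0x01]=0x8e, mem[0x0a]=0x88

MEM[0x1c,0x20,0x02,0x01,0x0a] = bd f7 1c 8e 88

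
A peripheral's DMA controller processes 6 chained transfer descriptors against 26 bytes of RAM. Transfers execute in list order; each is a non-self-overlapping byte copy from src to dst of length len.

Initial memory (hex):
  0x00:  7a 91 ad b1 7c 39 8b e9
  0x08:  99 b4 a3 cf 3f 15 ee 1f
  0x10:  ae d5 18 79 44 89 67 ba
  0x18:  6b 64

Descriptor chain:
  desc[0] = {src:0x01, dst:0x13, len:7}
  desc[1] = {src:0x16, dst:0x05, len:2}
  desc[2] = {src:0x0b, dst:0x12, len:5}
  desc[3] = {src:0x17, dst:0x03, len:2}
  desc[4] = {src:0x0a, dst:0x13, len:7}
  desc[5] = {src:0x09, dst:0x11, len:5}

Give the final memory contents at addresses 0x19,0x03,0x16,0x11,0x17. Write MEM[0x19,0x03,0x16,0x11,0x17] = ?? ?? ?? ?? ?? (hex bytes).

[0] 0x01->0x13 len=7 : 91 ad b1 7c 39 8b e9
[1] 0x16->0x05 len=2 : 7c 39
[2] 0x0b->0x12 len=5 : cf 3f 15 ee 1f
[3] 0x17->0x03 len=2 : 39 8b
[4] 0x0a->0x13 len=7 : a3 cf 3f 15 ee 1f ae
[5] 0x09->0x11 len=5 : b4 a3 cf 3f 15
query mem[0x19]=0xae, mem[0x03]=0x39, mem[0x16]=0x15, mem[0x11]=0xb4, mem[0x17]=0xee

MEM[0x19,0x03,0x16,0x11,0x17] = ae 39 15 b4 ee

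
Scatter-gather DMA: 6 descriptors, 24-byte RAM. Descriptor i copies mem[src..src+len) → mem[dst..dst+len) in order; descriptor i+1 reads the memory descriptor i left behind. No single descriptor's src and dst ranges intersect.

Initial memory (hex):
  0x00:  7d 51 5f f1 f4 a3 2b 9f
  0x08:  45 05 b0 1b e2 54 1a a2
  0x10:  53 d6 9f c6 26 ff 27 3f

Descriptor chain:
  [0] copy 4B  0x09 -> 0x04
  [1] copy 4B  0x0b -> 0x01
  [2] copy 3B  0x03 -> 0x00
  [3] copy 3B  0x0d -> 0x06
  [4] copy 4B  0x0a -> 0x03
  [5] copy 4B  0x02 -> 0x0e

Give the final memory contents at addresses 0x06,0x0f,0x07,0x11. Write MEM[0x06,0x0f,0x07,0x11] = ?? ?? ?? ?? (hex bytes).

MEM[0x06,0x0f,0x07,0x11] = 54 b0 1a e2

D0: mem[0x04..0x07] <- [05 b0 1b e2]
D1: mem[0x01..0x04] <- [1b e2 54 1a]
D2: mem[0x00..0x02] <- [54 1a b0]
D3: mem[0x06..0x08] <- [54 1a a2]
D4: mem[0x03..0x06] <- [b0 1b e2 54]
D5: mem[0x0e..0x11] <- [b0 b0 1b e2]
query mem[0x06]=0x54, mem[0x0f]=0xb0, mem[0x07]=0x1a, mem[0x11]=0xe2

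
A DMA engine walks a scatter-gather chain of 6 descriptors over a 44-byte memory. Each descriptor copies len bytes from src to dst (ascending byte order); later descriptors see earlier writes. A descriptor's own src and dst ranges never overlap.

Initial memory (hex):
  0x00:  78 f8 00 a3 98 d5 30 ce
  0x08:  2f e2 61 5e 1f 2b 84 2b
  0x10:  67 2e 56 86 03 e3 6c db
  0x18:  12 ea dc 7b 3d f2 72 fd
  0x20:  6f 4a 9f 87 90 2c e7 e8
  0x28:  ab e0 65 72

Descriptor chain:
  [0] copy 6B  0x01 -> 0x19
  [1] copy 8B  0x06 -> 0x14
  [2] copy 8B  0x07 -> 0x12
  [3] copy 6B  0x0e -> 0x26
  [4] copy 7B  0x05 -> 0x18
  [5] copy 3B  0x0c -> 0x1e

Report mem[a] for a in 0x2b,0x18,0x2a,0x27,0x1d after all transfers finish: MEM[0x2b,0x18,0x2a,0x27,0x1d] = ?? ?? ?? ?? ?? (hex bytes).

MEM[0x2b,0x18,0x2a,0x27,0x1d] = 2f d5 ce 2b 61

D0: mem[0x19..0x1e] <- [f8 00 a3 98 d5 30]
D1: mem[0x14..0x1b] <- [30 ce 2f e2 61 5e 1f 2b]
D2: mem[0x12..0x19] <- [ce 2f e2 61 5e 1f 2b 84]
D3: mem[0x26..0x2b] <- [84 2b 67 2e ce 2f]
D4: mem[0x18..0x1e] <- [d5 30 ce 2f e2 61 5e]
D5: mem[0x1e..0x20] <- [1f 2b 84]
query mem[0x2b]=0x2f, mem[0x18]=0xd5, mem[0x2a]=0xce, mem[0x27]=0x2b, mem[0x1d]=0x61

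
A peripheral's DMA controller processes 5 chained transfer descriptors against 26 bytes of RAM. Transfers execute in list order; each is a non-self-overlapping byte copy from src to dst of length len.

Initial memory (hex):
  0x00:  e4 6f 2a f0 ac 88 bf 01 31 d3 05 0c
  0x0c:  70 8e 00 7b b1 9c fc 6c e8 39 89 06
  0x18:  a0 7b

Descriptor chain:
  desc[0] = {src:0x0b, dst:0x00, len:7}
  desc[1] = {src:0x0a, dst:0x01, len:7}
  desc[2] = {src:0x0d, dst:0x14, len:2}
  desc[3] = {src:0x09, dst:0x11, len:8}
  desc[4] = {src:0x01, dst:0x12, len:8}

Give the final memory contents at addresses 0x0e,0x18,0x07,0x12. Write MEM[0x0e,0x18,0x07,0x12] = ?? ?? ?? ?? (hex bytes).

D0: mem[0x00..0x06] <- [0c 70 8e 00 7b b1 9c]
D1: mem[0x01..0x07] <- [05 0c 70 8e 00 7b b1]
D2: mem[0x14..0x15] <- [8e 00]
D3: mem[0x11..0x18] <- [d3 05 0c 70 8e 00 7b b1]
D4: mem[0x12..0x19] <- [05 0c 70 8e 00 7b b1 31]
query mem[0x0e]=0x00, mem[0x18]=0xb1, mem[0x07]=0xb1, mem[0x12]=0x05

MEM[0x0e,0x18,0x07,0x12] = 00 b1 b1 05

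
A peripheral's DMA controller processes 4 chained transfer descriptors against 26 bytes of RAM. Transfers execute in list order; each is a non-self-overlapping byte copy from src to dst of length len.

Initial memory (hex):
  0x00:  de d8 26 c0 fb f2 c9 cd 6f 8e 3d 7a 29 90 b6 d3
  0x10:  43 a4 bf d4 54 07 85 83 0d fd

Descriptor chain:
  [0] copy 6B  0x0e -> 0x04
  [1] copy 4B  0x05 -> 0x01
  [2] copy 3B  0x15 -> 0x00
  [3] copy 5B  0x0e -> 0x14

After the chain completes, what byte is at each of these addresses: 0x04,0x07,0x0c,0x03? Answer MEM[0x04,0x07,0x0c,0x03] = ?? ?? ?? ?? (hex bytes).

MEM[0x04,0x07,0x0c,0x03] = bf a4 29 a4

D0: mem[0x04..0x09] <- [b6 d3 43 a4 bf d4]
D1: mem[0x01..0x04] <- [d3 43 a4 bf]
D2: mem[0x00..0x02] <- [07 85 83]
D3: mem[0x14..0x18] <- [b6 d3 43 a4 bf]
query mem[0x04]=0xbf, mem[0x07]=0xa4, mem[0x0c]=0x29, mem[0x03]=0xa4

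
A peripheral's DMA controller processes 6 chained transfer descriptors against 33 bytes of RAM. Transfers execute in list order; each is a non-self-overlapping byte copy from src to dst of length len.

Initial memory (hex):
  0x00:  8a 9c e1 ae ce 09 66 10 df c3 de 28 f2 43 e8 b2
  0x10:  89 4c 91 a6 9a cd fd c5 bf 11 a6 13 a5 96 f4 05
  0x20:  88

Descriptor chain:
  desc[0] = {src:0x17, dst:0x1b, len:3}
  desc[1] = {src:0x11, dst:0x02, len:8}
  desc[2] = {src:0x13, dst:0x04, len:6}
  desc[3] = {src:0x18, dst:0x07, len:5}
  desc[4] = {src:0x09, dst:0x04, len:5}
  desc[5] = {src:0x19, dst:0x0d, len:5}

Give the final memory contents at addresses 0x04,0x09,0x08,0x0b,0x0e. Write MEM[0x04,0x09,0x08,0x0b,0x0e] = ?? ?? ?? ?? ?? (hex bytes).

[0] 0x17->0x1b len=3 : c5 bf 11
[1] 0x11->0x02 len=8 : 4c 91 a6 9a cd fd c5 bf
[2] 0x13->0x04 len=6 : a6 9a cd fd c5 bf
[3] 0x18->0x07 len=5 : bf 11 a6 c5 bf
[4] 0x09->0x04 len=5 : a6 c5 bf f2 43
[5] 0x19->0x0d len=5 : 11 a6 c5 bf 11
query mem[0x04]=0xa6, mem[0x09]=0xa6, mem[0x08]=0x43, mem[0x0b]=0xbf, mem[0x0e]=0xa6

MEM[0x04,0x09,0x08,0x0b,0x0e] = a6 a6 43 bf a6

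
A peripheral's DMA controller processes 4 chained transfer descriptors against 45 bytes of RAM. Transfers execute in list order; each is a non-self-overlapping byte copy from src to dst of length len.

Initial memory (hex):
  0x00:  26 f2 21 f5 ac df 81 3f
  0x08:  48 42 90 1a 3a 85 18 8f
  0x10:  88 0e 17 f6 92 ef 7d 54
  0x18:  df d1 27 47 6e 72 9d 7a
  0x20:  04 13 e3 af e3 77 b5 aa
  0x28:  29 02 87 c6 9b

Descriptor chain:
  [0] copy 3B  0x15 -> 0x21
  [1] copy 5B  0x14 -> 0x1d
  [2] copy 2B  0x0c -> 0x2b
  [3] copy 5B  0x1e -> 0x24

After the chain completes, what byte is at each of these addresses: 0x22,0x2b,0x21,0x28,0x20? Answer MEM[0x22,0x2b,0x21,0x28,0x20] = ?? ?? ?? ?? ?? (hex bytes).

MEM[0x22,0x2b,0x21,0x28,0x20] = 7d 3a df 7d 54

#0 dst[0x21+3] := {0xef,0x7d,0x54}
#1 dst[0x1d+5] := {0x92,0xef,0x7d,0x54,0xdf}
#2 dst[0x2b+2] := {0x3a,0x85}
#3 dst[0x24+5] := {0xef,0x7d,0x54,0xdf,0x7d}
query mem[0x22]=0x7d, mem[0x2b]=0x3a, mem[0x21]=0xdf, mem[0x28]=0x7d, mem[0x20]=0x54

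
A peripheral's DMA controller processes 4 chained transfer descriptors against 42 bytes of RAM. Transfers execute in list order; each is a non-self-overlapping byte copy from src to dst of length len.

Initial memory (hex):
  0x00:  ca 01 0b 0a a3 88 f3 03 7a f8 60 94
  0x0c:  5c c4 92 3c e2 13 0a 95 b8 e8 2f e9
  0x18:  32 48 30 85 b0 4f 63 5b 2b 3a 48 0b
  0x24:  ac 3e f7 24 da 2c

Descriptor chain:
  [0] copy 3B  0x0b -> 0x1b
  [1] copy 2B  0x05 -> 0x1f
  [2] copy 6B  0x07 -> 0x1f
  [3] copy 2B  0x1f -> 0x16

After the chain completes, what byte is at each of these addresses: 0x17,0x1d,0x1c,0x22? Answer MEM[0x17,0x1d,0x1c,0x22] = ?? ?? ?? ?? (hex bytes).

  after D0: wrote 3B at 0x1b = 945cc4
  after D1: wrote 2B at 0x1f = 88f3
  after D2: wrote 6B at 0x1f = 037af860945c
  after D3: wrote 2B at 0x16 = 037a
query mem[0x17]=0x7a, mem[0x1d]=0xc4, mem[0x1c]=0x5c, mem[0x22]=0x60

MEM[0x17,0x1d,0x1c,0x22] = 7a c4 5c 60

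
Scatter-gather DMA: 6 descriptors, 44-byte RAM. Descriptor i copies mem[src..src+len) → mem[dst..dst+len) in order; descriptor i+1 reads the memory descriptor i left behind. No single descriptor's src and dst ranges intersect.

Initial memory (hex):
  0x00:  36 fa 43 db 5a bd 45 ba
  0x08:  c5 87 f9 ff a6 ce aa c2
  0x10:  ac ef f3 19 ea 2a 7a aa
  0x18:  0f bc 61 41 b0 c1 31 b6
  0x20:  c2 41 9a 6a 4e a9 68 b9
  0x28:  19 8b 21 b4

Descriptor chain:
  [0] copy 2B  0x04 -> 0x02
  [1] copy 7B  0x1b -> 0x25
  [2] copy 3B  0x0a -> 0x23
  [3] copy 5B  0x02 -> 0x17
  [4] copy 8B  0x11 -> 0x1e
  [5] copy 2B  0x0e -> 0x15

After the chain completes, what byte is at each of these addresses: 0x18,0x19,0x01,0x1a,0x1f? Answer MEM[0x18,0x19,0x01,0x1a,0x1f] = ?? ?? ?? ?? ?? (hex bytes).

MEM[0x18,0x19,0x01,0x1a,0x1f] = bd 5a fa bd f3

  after D0: wrote 2B at 0x02 = 5abd
  after D1: wrote 7B at 0x25 = 41b0c131b6c241
  after D2: wrote 3B at 0x23 = f9ffa6
  after D3: wrote 5B at 0x17 = 5abd5abd45
  after D4: wrote 8B at 0x1e = eff319ea2a7a5abd
  after D5: wrote 2B at 0x15 = aac2
query mem[0x18]=0xbd, mem[0x19]=0x5a, mem[0x01]=0xfa, mem[0x1a]=0xbd, mem[0x1f]=0xf3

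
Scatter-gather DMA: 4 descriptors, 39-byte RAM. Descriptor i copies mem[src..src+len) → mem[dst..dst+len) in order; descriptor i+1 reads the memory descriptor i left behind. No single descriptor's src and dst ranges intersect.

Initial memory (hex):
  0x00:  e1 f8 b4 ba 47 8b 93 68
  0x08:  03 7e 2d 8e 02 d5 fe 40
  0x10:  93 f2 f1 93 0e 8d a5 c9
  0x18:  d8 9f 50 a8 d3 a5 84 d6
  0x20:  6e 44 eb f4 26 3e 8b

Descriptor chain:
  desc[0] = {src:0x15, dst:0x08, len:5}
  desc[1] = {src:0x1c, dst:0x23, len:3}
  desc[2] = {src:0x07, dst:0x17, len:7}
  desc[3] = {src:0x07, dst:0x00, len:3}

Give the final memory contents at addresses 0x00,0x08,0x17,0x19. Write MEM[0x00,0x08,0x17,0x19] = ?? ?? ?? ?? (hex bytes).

MEM[0x00,0x08,0x17,0x19] = 68 8d 68 a5

#0 dst[0x08+5] := {0x8d,0xa5,0xc9,0xd8,0x9f}
#1 dst[0x23+3] := {0xd3,0xa5,0x84}
#2 dst[0x17+7] := {0x68,0x8d,0xa5,0xc9,0xd8,0x9f,0xd5}
#3 dst[0x00+3] := {0x68,0x8d,0xa5}
query mem[0x00]=0x68, mem[0x08]=0x8d, mem[0x17]=0x68, mem[0x19]=0xa5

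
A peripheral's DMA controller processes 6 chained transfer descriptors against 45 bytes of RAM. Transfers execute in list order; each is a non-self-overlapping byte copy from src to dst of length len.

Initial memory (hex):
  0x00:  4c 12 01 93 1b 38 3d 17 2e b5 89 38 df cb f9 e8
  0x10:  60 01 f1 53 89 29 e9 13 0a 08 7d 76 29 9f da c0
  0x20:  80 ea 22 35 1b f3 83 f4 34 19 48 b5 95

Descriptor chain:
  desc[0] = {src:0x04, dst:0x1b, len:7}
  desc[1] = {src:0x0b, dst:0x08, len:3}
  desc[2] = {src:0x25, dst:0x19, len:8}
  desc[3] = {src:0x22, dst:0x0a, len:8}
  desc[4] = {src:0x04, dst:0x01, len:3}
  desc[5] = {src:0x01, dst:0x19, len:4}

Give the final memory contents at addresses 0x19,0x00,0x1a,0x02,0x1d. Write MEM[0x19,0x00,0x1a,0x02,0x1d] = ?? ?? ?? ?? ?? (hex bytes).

#0 dst[0x1b+7] := {0x1b,0x38,0x3d,0x17,0x2e,0xb5,0x89}
#1 dst[0x08+3] := {0x38,0xdf,0xcb}
#2 dst[0x19+8] := {0xf3,0x83,0xf4,0x34,0x19,0x48,0xb5,0x95}
#3 dst[0x0a+8] := {0x22,0x35,0x1b,0xf3,0x83,0xf4,0x34,0x19}
#4 dst[0x01+3] := {0x1b,0x38,0x3d}
#5 dst[0x19+4] := {0x1b,0x38,0x3d,0x1b}
query mem[0x19]=0x1b, mem[0x00]=0x4c, mem[0x1a]=0x38, mem[0x02]=0x38, mem[0x1d]=0x19

MEM[0x19,0x00,0x1a,0x02,0x1d] = 1b 4c 38 38 19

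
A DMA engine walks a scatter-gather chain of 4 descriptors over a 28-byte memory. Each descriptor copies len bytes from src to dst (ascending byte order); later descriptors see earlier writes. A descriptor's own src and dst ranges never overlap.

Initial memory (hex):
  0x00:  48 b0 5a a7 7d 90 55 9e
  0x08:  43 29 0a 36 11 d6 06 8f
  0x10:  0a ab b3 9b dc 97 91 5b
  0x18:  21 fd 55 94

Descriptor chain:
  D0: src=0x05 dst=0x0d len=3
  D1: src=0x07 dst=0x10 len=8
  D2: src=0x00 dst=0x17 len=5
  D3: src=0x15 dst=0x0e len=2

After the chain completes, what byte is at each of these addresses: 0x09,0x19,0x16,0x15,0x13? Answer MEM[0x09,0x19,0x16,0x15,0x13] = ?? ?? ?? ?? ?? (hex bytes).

MEM[0x09,0x19,0x16,0x15,0x13] = 29 5a 90 11 0a

D0: mem[0x0d..0x0f] <- [90 55 9e]
D1: mem[0x10..0x17] <- [9e 43 29 0a 36 11 90 55]
D2: mem[0x17..0x1b] <- [48 b0 5a a7 7d]
D3: mem[0x0e..0x0f] <- [11 90]
query mem[0x09]=0x29, mem[0x19]=0x5a, mem[0x16]=0x90, mem[0x15]=0x11, mem[0x13]=0x0a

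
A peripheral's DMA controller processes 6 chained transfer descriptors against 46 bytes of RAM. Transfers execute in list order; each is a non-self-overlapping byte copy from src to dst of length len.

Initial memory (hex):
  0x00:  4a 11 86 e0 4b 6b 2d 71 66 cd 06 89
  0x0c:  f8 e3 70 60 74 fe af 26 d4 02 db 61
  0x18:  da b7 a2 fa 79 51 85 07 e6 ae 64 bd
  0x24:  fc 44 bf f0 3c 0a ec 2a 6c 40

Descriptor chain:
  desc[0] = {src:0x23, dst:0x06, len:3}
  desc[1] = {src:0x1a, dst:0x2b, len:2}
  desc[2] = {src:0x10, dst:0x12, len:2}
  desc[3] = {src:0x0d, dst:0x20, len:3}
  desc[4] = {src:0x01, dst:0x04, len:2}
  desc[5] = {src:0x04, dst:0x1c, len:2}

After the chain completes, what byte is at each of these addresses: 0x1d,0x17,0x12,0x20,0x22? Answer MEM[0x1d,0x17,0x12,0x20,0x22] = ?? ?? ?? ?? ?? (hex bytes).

MEM[0x1d,0x17,0x12,0x20,0x22] = 86 61 74 e3 60

D0: mem[0x06..0x08] <- [bd fc 44]
D1: mem[0x2b..0x2c] <- [a2 fa]
D2: mem[0x12..0x13] <- [74 fe]
D3: mem[0x20..0x22] <- [e3 70 60]
D4: mem[0x04..0x05] <- [11 86]
D5: mem[0x1c..0x1d] <- [11 86]
query mem[0x1d]=0x86, mem[0x17]=0x61, mem[0x12]=0x74, mem[0x20]=0xe3, mem[0x22]=0x60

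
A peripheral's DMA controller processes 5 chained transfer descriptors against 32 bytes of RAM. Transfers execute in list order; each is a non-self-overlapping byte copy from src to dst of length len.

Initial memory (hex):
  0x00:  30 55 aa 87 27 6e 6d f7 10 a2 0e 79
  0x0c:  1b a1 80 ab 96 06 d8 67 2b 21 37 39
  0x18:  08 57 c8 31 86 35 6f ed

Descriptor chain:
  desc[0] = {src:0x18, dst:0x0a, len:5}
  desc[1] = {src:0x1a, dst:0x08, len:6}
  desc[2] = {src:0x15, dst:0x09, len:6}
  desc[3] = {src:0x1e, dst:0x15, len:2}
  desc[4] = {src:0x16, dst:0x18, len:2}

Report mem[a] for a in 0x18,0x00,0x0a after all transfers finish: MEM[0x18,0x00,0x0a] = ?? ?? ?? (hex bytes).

MEM[0x18,0x00,0x0a] = ed 30 37

#0 dst[0x0a+5] := {0x08,0x57,0xc8,0x31,0x86}
#1 dst[0x08+6] := {0xc8,0x31,0x86,0x35,0x6f,0xed}
#2 dst[0x09+6] := {0x21,0x37,0x39,0x08,0x57,0xc8}
#3 dst[0x15+2] := {0x6f,0xed}
#4 dst[0x18+2] := {0xed,0x39}
query mem[0x18]=0xed, mem[0x00]=0x30, mem[0x0a]=0x37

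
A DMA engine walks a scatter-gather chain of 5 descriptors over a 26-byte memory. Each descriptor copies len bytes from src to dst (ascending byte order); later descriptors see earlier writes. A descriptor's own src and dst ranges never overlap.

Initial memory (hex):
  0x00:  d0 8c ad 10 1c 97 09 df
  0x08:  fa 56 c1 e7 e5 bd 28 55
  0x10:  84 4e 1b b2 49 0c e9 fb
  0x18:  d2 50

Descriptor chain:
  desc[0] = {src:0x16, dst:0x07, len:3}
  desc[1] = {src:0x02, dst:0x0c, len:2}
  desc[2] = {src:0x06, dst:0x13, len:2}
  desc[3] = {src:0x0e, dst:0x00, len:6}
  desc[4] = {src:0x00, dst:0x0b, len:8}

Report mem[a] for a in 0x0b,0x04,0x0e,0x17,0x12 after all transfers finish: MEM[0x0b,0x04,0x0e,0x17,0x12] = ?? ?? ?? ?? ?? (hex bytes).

MEM[0x0b,0x04,0x0e,0x17,0x12] = 28 1b 4e fb e9

#0 dst[0x07+3] := {0xe9,0xfb,0xd2}
#1 dst[0x0c+2] := {0xad,0x10}
#2 dst[0x13+2] := {0x09,0xe9}
#3 dst[0x00+6] := {0x28,0x55,0x84,0x4e,0x1b,0x09}
#4 dst[0x0b+8] := {0x28,0x55,0x84,0x4e,0x1b,0x09,0x09,0xe9}
query mem[0x0b]=0x28, mem[0x04]=0x1b, mem[0x0e]=0x4e, mem[0x17]=0xfb, mem[0x12]=0xe9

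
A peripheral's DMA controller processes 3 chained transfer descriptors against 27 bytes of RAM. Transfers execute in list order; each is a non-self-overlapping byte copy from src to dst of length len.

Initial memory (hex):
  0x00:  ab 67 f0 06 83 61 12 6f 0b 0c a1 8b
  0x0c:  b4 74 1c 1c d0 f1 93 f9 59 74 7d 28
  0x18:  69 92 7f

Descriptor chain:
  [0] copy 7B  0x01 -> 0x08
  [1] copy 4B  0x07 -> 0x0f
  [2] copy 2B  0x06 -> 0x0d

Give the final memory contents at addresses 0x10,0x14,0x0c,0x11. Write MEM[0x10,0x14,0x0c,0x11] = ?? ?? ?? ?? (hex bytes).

#0 dst[0x08+7] := {0x67,0xf0,0x06,0x83,0x61,0x12,0x6f}
#1 dst[0x0f+4] := {0x6f,0x67,0xf0,0x06}
#2 dst[0x0d+2] := {0x12,0x6f}
query mem[0x10]=0x67, mem[0x14]=0x59, mem[0x0c]=0x61, mem[0x11]=0xf0

MEM[0x10,0x14,0x0c,0x11] = 67 59 61 f0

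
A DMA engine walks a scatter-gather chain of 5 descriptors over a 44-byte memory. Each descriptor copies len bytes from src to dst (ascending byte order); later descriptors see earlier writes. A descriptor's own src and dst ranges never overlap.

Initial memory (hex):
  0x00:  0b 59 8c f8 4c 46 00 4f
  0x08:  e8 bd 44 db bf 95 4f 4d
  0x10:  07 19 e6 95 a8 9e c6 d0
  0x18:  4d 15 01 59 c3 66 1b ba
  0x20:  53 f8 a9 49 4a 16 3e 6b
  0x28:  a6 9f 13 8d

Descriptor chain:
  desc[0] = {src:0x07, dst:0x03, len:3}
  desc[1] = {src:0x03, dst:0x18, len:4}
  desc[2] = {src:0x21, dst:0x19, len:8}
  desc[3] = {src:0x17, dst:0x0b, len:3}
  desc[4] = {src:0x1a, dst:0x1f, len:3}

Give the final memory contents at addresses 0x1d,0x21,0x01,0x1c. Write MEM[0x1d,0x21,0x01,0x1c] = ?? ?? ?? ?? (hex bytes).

MEM[0x1d,0x21,0x01,0x1c] = 16 4a 59 4a

D0: mem[0x03..0x05] <- [4f e8 bd]
D1: mem[0x18..0x1b] <- [4f e8 bd 00]
D2: mem[0x19..0x20] <- [f8 a9 49 4a 16 3e 6b a6]
D3: mem[0x0b..0x0d] <- [d0 4f f8]
D4: mem[0x1f..0x21] <- [a9 49 4a]
query mem[0x1d]=0x16, mem[0x21]=0x4a, mem[0x01]=0x59, mem[0x1c]=0x4a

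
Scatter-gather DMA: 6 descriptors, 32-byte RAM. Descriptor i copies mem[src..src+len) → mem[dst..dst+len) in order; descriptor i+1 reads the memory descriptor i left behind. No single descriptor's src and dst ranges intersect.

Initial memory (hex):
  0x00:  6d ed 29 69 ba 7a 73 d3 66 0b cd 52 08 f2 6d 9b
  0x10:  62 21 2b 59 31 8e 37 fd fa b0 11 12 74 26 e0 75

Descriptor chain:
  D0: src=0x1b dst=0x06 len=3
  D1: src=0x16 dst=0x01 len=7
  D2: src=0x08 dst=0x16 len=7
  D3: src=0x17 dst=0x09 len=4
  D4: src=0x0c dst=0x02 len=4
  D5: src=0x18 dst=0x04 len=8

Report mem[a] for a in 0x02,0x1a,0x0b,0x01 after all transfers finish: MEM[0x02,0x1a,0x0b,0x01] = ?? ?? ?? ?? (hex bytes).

#0 dst[0x06+3] := {0x12,0x74,0x26}
#1 dst[0x01+7] := {0x37,0xfd,0xfa,0xb0,0x11,0x12,0x74}
#2 dst[0x16+7] := {0x26,0x0b,0xcd,0x52,0x08,0xf2,0x6d}
#3 dst[0x09+4] := {0x0b,0xcd,0x52,0x08}
#4 dst[0x02+4] := {0x08,0xf2,0x6d,0x9b}
#5 dst[0x04+8] := {0xcd,0x52,0x08,0xf2,0x6d,0x26,0xe0,0x75}
query mem[0x02]=0x08, mem[0x1a]=0x08, mem[0x0b]=0x75, mem[0x01]=0x37

MEM[0x02,0x1a,0x0b,0x01] = 08 08 75 37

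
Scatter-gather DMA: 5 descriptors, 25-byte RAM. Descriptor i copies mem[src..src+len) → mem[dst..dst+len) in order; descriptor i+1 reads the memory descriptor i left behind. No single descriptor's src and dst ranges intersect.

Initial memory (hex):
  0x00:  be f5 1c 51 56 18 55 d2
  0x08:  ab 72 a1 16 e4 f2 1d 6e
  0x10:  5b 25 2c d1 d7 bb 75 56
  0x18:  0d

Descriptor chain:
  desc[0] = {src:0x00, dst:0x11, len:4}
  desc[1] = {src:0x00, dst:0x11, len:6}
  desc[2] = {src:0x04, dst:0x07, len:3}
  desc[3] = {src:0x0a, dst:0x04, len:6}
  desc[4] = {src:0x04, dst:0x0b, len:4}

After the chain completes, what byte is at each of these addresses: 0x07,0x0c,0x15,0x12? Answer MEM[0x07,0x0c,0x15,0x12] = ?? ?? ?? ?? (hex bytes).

#0 dst[0x11+4] := {0xbe,0xf5,0x1c,0x51}
#1 dst[0x11+6] := {0xbe,0xf5,0x1c,0x51,0x56,0x18}
#2 dst[0x07+3] := {0x56,0x18,0x55}
#3 dst[0x04+6] := {0xa1,0x16,0xe4,0xf2,0x1d,0x6e}
#4 dst[0x0b+4] := {0xa1,0x16,0xe4,0xf2}
query mem[0x07]=0xf2, mem[0x0c]=0x16, mem[0x15]=0x56, mem[0x12]=0xf5

MEM[0x07,0x0c,0x15,0x12] = f2 16 56 f5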